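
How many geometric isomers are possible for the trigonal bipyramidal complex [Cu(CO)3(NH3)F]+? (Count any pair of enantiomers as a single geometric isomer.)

A trigonal bipyramid has two axial and three equatorial sites, which are chemically inequivalent.
Systematic placement gives 4 geometric isomers: NH3 equatorial, F equatorial; NH3 equatorial, F axial; NH3 axial, F equatorial; NH3 axial, F axial.

4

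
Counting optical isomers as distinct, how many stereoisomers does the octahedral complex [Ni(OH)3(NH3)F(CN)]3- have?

5

Working through the distinct placements yields 4 geometric isomers: OH mer (3 arrangements); OH fac (chiral).
One of these lacks any improper symmetry element and so occurs as an enantiomeric pair, giving 4 + 1 = 5 stereoisomers in total.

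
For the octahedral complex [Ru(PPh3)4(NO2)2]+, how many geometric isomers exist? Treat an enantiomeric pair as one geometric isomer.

2

Working through the distinct placements yields 2 geometric isomers: NO2 trans; NO2 cis.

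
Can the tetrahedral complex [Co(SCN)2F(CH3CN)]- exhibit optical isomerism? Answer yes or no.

In a tetrahedral complex all four positions are equivalent and every pair of ligands is adjacent — there is no cis/trans distinction.
Only one geometric arrangement is possible.

no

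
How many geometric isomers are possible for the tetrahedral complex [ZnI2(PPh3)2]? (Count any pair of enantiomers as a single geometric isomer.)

1

Only one geometric arrangement is possible.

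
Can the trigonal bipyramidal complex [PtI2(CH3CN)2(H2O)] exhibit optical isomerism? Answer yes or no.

yes

In a trigonal bipyramid the two axial positions differ from the three equatorial ones.
Exhaustive case analysis gives 5 geometric isomers.
One of these lacks any improper symmetry element and so occurs as an enantiomeric pair, giving 5 + 1 = 6 stereoisomers in total.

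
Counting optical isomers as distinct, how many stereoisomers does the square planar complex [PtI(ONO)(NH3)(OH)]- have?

The distinct arrangements are (3 in all): (I/OH trans, NH3/ONO trans); (I/ONO trans, NH3/OH trans); (I/NH3 trans, OH/ONO trans).
Each arrangement has an internal mirror plane or centre of symmetry, so none is chiral.

3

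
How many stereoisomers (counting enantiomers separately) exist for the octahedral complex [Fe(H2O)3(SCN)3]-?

The six octahedral sites form three mutually perpendicular trans pairs.
Systematic placement gives 2 geometric isomers: H2O mer; H2O fac.
Each arrangement has an internal mirror plane or centre of symmetry, so none is chiral.

2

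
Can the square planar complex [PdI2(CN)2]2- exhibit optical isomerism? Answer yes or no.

In a square planar complex each vertex has one trans partner and two cis neighbours.
Working through the distinct placements yields 2 geometric isomers: I cis; I trans.
Each arrangement has an internal mirror plane or centre of symmetry, so none is chiral.

no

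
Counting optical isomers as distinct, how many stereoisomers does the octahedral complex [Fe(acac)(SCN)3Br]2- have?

2

An octahedron has six vertices in three trans pairs; every non-trans pair is cis.
Each acac is bidentate and must span two cis positions.
There are 2 geometric isomers: SCN fac; SCN mer.
Each arrangement has an internal mirror plane or centre of symmetry, so none is chiral.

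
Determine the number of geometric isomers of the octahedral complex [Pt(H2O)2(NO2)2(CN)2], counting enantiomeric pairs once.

5

The six octahedral sites form three mutually perpendicular trans pairs.
There are 5 geometric isomers: H2O trans, NO2 trans, CN trans; H2O cis, NO2 cis, CN trans; H2O cis, NO2 trans, CN cis; H2O cis, NO2 cis, CN cis (chiral); H2O trans, NO2 cis, CN cis.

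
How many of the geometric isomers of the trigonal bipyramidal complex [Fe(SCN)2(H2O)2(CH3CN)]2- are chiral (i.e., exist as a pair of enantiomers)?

In a trigonal bipyramid the two axial positions differ from the three equatorial ones.
Placing the ligands in turn and identifying arrangements related by rotation or reflection leaves 5 distinct geometric isomers.
One of these lacks any improper symmetry element and so occurs as an enantiomeric pair, giving 5 + 1 = 6 stereoisomers in total.

1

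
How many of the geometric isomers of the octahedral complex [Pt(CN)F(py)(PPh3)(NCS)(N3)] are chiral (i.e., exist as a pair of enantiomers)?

In an octahedral complex each vertex has one trans partner and four cis neighbours.
Exhaustive case analysis gives 15 geometric isomers.
Of these, 15 lack any improper symmetry element and so occur as enantiomeric pairs, giving 15 + 15 = 30 stereoisomers in total.

15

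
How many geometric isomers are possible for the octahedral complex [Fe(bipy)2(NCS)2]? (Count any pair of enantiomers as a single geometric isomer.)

The six octahedral sites form three mutually perpendicular trans pairs.
Each bipy is bidentate and must span two cis positions.
There are 2 geometric isomers: NCS trans; NCS cis (chiral).

2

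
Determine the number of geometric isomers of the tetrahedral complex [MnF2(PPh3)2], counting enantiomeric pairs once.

1

Only one geometric arrangement is possible.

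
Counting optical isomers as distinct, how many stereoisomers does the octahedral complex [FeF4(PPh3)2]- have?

The six octahedral sites form three mutually perpendicular trans pairs.
Working through the distinct placements yields 2 geometric isomers: PPh3 trans; PPh3 cis.
Each arrangement has an internal mirror plane or centre of symmetry, so none is chiral.

2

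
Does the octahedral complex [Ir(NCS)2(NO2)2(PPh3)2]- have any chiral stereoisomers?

There are 5 geometric isomers: NCS trans, NO2 trans, PPh3 trans; NCS trans, NO2 cis, PPh3 cis; NCS cis, NO2 cis, PPh3 trans; NCS cis, NO2 cis, PPh3 cis (chiral); NCS cis, NO2 trans, PPh3 cis.
One of these lacks any improper symmetry element and so occurs as an enantiomeric pair, giving 5 + 1 = 6 stereoisomers in total.

yes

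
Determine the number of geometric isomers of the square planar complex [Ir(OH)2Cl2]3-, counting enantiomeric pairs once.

A square has two trans pairs of vertices; adjacent vertices are cis.
Working through the distinct placements yields 2 geometric isomers: OH cis; OH trans.

2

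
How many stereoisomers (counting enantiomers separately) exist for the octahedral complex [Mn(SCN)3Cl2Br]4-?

The six octahedral sites form three mutually perpendicular trans pairs.
The distinct arrangements are (3 in all): SCN mer, Cl cis; SCN mer, Cl trans; SCN fac, Cl cis.
Each arrangement has an internal mirror plane or centre of symmetry, so none is chiral.

3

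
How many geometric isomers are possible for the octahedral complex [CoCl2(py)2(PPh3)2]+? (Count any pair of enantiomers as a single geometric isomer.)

5

Systematic placement gives 5 geometric isomers: Cl trans, py trans, PPh3 trans; Cl trans, py cis, PPh3 cis; Cl cis, py trans, PPh3 cis; Cl cis, py cis, PPh3 cis (chiral); Cl cis, py cis, PPh3 trans.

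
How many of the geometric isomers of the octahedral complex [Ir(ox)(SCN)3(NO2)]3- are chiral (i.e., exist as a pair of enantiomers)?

An octahedron has six vertices in three trans pairs; every non-trans pair is cis.
Each ox is bidentate and must span two cis positions.
Working through the distinct placements yields 2 geometric isomers: SCN fac; SCN mer.
Each arrangement has an internal mirror plane or centre of symmetry, so none is chiral.

0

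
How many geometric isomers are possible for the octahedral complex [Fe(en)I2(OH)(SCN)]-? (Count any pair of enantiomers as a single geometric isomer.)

4

An octahedron has six vertices in three trans pairs; every non-trans pair is cis.
Each en is bidentate and must span two cis positions.
Systematic placement gives 4 geometric isomers: I trans; I cis (3 arrangements, 2 chiral).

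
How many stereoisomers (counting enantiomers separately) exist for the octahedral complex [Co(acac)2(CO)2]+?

An octahedron has six vertices in three trans pairs; every non-trans pair is cis.
Each acac is bidentate and must span two cis positions.
The distinct arrangements are (2 in all): CO trans; CO cis (chiral).
One of these lacks any improper symmetry element and so occurs as an enantiomeric pair, giving 2 + 1 = 3 stereoisomers in total.

3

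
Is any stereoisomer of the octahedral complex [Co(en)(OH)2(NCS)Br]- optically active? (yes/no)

yes

Each en is bidentate and must span two cis positions.
Systematic placement gives 4 geometric isomers: OH cis (3 arrangements, 2 chiral); OH trans.
Of these, 2 lack any improper symmetry element and so occur as enantiomeric pairs, giving 4 + 2 = 6 stereoisomers in total.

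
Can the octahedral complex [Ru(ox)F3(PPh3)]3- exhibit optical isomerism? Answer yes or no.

The six octahedral sites form three mutually perpendicular trans pairs.
Each ox is bidentate and must span two cis positions.
There are 2 geometric isomers: F mer; F fac.
Each arrangement has an internal mirror plane or centre of symmetry, so none is chiral.

no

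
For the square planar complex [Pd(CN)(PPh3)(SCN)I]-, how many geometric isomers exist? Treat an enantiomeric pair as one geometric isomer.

3

The distinct arrangements are (3 in all): (CN/PPh3 trans, I/SCN trans); (CN/SCN trans, I/PPh3 trans); (CN/I trans, PPh3/SCN trans).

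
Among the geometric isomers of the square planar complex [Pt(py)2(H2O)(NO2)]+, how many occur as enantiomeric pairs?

0

In a square planar complex each vertex has one trans partner and two cis neighbours.
The distinct arrangements are (2 in all): py cis; py trans.
Each arrangement has an internal mirror plane or centre of symmetry, so none is chiral.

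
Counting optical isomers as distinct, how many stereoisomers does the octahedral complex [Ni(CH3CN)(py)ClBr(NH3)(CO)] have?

The six octahedral sites form three mutually perpendicular trans pairs.
Placing the ligands in turn and identifying arrangements related by rotation or reflection leaves 15 distinct geometric isomers.
Of these, 15 lack any improper symmetry element and so occur as enantiomeric pairs, giving 15 + 15 = 30 stereoisomers in total.

30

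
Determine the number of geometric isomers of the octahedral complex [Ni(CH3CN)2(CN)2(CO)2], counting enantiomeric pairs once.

5

In an octahedral complex each vertex has one trans partner and four cis neighbours.
Systematic placement gives 5 geometric isomers: CH3CN trans, CN trans, CO trans; CH3CN trans, CN cis, CO cis; CH3CN cis, CN cis, CO trans; CH3CN cis, CN cis, CO cis (chiral); CH3CN cis, CN trans, CO cis.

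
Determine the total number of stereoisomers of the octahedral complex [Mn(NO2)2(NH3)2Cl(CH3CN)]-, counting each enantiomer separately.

An octahedron has six vertices in three trans pairs; every non-trans pair is cis.
Systematic placement gives 6 geometric isomers: NO2 trans, NH3 trans; NO2 cis, NH3 cis (3 arrangements, 2 chiral); NO2 trans, NH3 cis; NO2 cis, NH3 trans.
Of these, 2 lack any improper symmetry element and so occur as enantiomeric pairs, giving 6 + 2 = 8 stereoisomers in total.

8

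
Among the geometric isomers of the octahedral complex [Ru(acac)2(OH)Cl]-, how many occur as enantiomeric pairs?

1

In an octahedral complex each vertex has one trans partner and four cis neighbours.
Each acac is bidentate and must span two cis positions.
There are 2 geometric isomers: OH and Cl mutually trans; OH and Cl mutually cis (chiral).
One of these lacks any improper symmetry element and so occurs as an enantiomeric pair, giving 2 + 1 = 3 stereoisomers in total.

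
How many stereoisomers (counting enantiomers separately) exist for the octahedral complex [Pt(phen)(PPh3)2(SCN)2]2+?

4

The six octahedral sites form three mutually perpendicular trans pairs.
Each phen is bidentate and must span two cis positions.
There are 3 geometric isomers: PPh3 trans, SCN cis; PPh3 cis, SCN cis (chiral); PPh3 cis, SCN trans.
One of these lacks any improper symmetry element and so occurs as an enantiomeric pair, giving 3 + 1 = 4 stereoisomers in total.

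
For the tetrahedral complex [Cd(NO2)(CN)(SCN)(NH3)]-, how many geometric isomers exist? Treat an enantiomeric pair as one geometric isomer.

1

Only one geometric arrangement is possible; it has no improper symmetry element, so it exists as a pair of enantiomers (2 stereoisomers).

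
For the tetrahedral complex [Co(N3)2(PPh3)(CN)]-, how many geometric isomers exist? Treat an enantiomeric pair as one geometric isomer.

1

Only one geometric arrangement is possible.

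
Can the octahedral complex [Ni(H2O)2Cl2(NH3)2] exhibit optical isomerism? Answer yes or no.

In an octahedral complex each vertex has one trans partner and four cis neighbours.
Systematic placement gives 5 geometric isomers: H2O trans, Cl trans, NH3 trans; H2O cis, Cl trans, NH3 cis; H2O cis, Cl cis, NH3 trans; H2O cis, Cl cis, NH3 cis (chiral); H2O trans, Cl cis, NH3 cis.
One of these lacks any improper symmetry element and so occurs as an enantiomeric pair, giving 5 + 1 = 6 stereoisomers in total.

yes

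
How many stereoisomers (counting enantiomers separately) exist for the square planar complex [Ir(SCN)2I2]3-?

2

In a square planar complex each vertex has one trans partner and two cis neighbours.
Working through the distinct placements yields 2 geometric isomers: SCN cis; SCN trans.
Each arrangement has an internal mirror plane or centre of symmetry, so none is chiral.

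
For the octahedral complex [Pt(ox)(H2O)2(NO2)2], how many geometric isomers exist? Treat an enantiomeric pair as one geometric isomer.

3

An octahedron has six vertices in three trans pairs; every non-trans pair is cis.
Each ox is bidentate and must span two cis positions.
There are 3 geometric isomers: H2O trans, NO2 cis; H2O cis, NO2 cis (chiral); H2O cis, NO2 trans.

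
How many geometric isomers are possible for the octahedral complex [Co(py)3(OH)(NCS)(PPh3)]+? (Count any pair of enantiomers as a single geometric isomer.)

4

In an octahedral complex each vertex has one trans partner and four cis neighbours.
There are 4 geometric isomers: py mer (3 arrangements); py fac (chiral).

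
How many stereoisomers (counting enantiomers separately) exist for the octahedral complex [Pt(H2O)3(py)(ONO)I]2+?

An octahedron has six vertices in three trans pairs; every non-trans pair is cis.
The distinct arrangements are (4 in all): H2O mer (3 arrangements); H2O fac (chiral).
One of these lacks any improper symmetry element and so occurs as an enantiomeric pair, giving 4 + 1 = 5 stereoisomers in total.

5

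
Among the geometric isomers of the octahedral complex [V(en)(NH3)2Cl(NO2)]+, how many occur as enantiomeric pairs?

Each en is bidentate and must span two cis positions.
The distinct arrangements are (4 in all): NH3 cis (3 arrangements, 2 chiral); NH3 trans.
Of these, 2 lack any improper symmetry element and so occur as enantiomeric pairs, giving 4 + 2 = 6 stereoisomers in total.

2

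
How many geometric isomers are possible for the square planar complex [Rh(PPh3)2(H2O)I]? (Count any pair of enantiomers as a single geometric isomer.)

2

A square has two trans pairs of vertices; adjacent vertices are cis.
Working through the distinct placements yields 2 geometric isomers: PPh3 cis; PPh3 trans.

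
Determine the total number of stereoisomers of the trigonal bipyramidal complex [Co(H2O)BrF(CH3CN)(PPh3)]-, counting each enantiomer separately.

20

In a trigonal bipyramid the two axial positions differ from the three equatorial ones.
Exhaustive case analysis gives 10 geometric isomers.
Of these, 10 lack any improper symmetry element and so occur as enantiomeric pairs, giving 10 + 10 = 20 stereoisomers in total.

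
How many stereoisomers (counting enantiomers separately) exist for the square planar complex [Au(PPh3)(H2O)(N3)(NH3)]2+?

3

In a square planar complex each vertex has one trans partner and two cis neighbours.
There are 3 geometric isomers: (H2O/NH3 trans, N3/PPh3 trans); (H2O/PPh3 trans, N3/NH3 trans); (H2O/N3 trans, NH3/PPh3 trans).
Each arrangement has an internal mirror plane or centre of symmetry, so none is chiral.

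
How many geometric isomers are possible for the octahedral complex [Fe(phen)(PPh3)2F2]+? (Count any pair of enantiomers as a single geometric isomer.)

Each phen is bidentate and must span two cis positions.
There are 3 geometric isomers: PPh3 cis, F trans; PPh3 cis, F cis (chiral); PPh3 trans, F cis.

3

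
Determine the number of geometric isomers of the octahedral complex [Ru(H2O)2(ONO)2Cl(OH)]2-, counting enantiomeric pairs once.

The six octahedral sites form three mutually perpendicular trans pairs.
There are 6 geometric isomers: H2O cis, ONO trans; H2O cis, ONO cis (3 arrangements, 2 chiral); H2O trans, ONO trans; H2O trans, ONO cis.

6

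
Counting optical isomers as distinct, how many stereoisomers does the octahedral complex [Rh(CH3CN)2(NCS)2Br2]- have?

The six octahedral sites form three mutually perpendicular trans pairs.
Working through the distinct placements yields 5 geometric isomers: CH3CN trans, NCS trans, Br trans; CH3CN cis, NCS cis, Br trans; CH3CN cis, NCS trans, Br cis; CH3CN cis, NCS cis, Br cis (chiral); CH3CN trans, NCS cis, Br cis.
One of these lacks any improper symmetry element and so occurs as an enantiomeric pair, giving 5 + 1 = 6 stereoisomers in total.

6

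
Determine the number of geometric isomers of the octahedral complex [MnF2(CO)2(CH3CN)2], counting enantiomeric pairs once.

5

The distinct arrangements are (5 in all): F trans, CO trans, CH3CN trans; F cis, CO cis, CH3CN trans; F trans, CO cis, CH3CN cis; F cis, CO cis, CH3CN cis (chiral); F cis, CO trans, CH3CN cis.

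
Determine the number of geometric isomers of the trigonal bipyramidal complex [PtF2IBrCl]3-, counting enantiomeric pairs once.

7

In a trigonal bipyramid the two axial positions differ from the three equatorial ones.
Placing the ligands in turn and identifying arrangements related by rotation or reflection leaves 7 distinct geometric isomers.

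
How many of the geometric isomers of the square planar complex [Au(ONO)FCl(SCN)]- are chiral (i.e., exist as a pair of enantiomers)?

0

In a square planar complex each vertex has one trans partner and two cis neighbours.
Systematic placement gives 3 geometric isomers: (Cl/ONO trans, F/SCN trans); (Cl/SCN trans, F/ONO trans); (Cl/F trans, ONO/SCN trans).
Each arrangement has an internal mirror plane or centre of symmetry, so none is chiral.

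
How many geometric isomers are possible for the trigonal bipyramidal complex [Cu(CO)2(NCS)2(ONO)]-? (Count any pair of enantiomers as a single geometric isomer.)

In a trigonal bipyramid the two axial positions differ from the three equatorial ones.
Placing the ligands in turn and identifying arrangements related by rotation or reflection leaves 5 distinct geometric isomers.

5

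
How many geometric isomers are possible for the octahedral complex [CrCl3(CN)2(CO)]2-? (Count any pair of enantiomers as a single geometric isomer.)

3

In an octahedral complex each vertex has one trans partner and four cis neighbours.
Working through the distinct placements yields 3 geometric isomers: Cl mer, CN trans; Cl mer, CN cis; Cl fac, CN cis.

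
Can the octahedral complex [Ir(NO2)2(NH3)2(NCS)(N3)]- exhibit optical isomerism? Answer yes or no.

An octahedron has six vertices in three trans pairs; every non-trans pair is cis.
Working through the distinct placements yields 6 geometric isomers: NO2 trans, NH3 trans; NO2 cis, NH3 cis (3 arrangements, 2 chiral); NO2 trans, NH3 cis; NO2 cis, NH3 trans.
Of these, 2 lack any improper symmetry element and so occur as enantiomeric pairs, giving 6 + 2 = 8 stereoisomers in total.

yes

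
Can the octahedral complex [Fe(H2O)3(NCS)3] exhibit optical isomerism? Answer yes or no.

An octahedron has six vertices in three trans pairs; every non-trans pair is cis.
The distinct arrangements are (2 in all): H2O mer; H2O fac.
Each arrangement has an internal mirror plane or centre of symmetry, so none is chiral.

no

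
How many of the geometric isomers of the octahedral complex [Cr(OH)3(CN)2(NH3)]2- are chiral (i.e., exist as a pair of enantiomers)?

0

An octahedron has six vertices in three trans pairs; every non-trans pair is cis.
Systematic placement gives 3 geometric isomers: OH mer, CN trans; OH mer, CN cis; OH fac, CN cis.
Each arrangement has an internal mirror plane or centre of symmetry, so none is chiral.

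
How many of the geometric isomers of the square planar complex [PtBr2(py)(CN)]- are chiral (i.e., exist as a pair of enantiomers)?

In a square planar complex each vertex has one trans partner and two cis neighbours.
The distinct arrangements are (2 in all): Br cis; Br trans.
Each arrangement has an internal mirror plane or centre of symmetry, so none is chiral.

0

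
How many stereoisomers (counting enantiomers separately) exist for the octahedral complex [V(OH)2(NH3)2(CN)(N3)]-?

8

In an octahedral complex each vertex has one trans partner and four cis neighbours.
Working through the distinct placements yields 6 geometric isomers: OH trans, NH3 trans; OH cis, NH3 cis (3 arrangements, 2 chiral); OH trans, NH3 cis; OH cis, NH3 trans.
Of these, 2 lack any improper symmetry element and so occur as enantiomeric pairs, giving 6 + 2 = 8 stereoisomers in total.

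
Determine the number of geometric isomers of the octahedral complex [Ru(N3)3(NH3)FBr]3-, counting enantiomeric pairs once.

There are 4 geometric isomers: N3 mer (3 arrangements); N3 fac (chiral).

4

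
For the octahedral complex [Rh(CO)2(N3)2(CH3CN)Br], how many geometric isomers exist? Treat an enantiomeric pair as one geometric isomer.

The six octahedral sites form three mutually perpendicular trans pairs.
There are 6 geometric isomers: CO trans, N3 trans; CO cis, N3 cis (3 arrangements, 2 chiral); CO cis, N3 trans; CO trans, N3 cis.

6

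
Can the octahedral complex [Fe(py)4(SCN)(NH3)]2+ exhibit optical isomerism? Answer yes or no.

no

In an octahedral complex each vertex has one trans partner and four cis neighbours.
The distinct arrangements are (2 in all): SCN and NH3 mutually trans; SCN and NH3 mutually cis.
Each arrangement has an internal mirror plane or centre of symmetry, so none is chiral.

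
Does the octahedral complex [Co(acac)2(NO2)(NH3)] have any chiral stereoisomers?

yes

In an octahedral complex each vertex has one trans partner and four cis neighbours.
Each acac is bidentate and must span two cis positions.
Systematic placement gives 2 geometric isomers: NO2 and NH3 mutually trans; NO2 and NH3 mutually cis (chiral).
One of these lacks any improper symmetry element and so occurs as an enantiomeric pair, giving 2 + 1 = 3 stereoisomers in total.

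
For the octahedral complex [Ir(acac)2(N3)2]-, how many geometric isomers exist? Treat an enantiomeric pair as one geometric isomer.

Each acac is bidentate and must span two cis positions.
There are 2 geometric isomers: N3 trans; N3 cis (chiral).

2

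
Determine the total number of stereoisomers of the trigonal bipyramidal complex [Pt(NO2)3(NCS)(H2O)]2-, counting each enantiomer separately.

4

In a trigonal bipyramid the two axial positions differ from the three equatorial ones.
There are 4 geometric isomers: NCS axial, H2O axial; NCS equatorial, H2O axial; NCS axial, H2O equatorial; NCS equatorial, H2O equatorial.
Each arrangement has an internal mirror plane or centre of symmetry, so none is chiral.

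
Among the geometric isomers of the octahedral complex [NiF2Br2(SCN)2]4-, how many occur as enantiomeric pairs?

1

The six octahedral sites form three mutually perpendicular trans pairs.
There are 5 geometric isomers: F trans, Br trans, SCN trans; F cis, Br trans, SCN cis; F cis, Br cis, SCN trans; F cis, Br cis, SCN cis (chiral); F trans, Br cis, SCN cis.
One of these lacks any improper symmetry element and so occurs as an enantiomeric pair, giving 5 + 1 = 6 stereoisomers in total.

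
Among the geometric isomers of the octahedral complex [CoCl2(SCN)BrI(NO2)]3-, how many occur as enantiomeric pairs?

6

Systematic enumeration (placing each ligand type in turn and discarding arrangements equivalent by rotation or reflection) gives 9 geometric isomers.
Of these, 6 lack any improper symmetry element and so occur as enantiomeric pairs, giving 9 + 6 = 15 stereoisomers in total.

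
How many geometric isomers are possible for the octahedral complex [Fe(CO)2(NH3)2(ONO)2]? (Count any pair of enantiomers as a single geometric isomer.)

5

In an octahedral complex each vertex has one trans partner and four cis neighbours.
There are 5 geometric isomers: CO trans, NH3 trans, ONO trans; CO trans, NH3 cis, ONO cis; CO cis, NH3 cis, ONO trans; CO cis, NH3 cis, ONO cis (chiral); CO cis, NH3 trans, ONO cis.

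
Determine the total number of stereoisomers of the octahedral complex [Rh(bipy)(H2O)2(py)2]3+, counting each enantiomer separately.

4

In an octahedral complex each vertex has one trans partner and four cis neighbours.
Each bipy is bidentate and must span two cis positions.
Working through the distinct placements yields 3 geometric isomers: H2O trans, py cis; H2O cis, py trans; H2O cis, py cis (chiral).
One of these lacks any improper symmetry element and so occurs as an enantiomeric pair, giving 3 + 1 = 4 stereoisomers in total.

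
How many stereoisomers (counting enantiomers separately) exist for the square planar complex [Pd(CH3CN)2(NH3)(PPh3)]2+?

In a square planar complex each vertex has one trans partner and two cis neighbours.
There are 2 geometric isomers: CH3CN cis; CH3CN trans.
Each arrangement has an internal mirror plane or centre of symmetry, so none is chiral.

2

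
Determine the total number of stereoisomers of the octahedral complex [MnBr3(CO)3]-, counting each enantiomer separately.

There are 2 geometric isomers: Br mer; Br fac.
Each arrangement has an internal mirror plane or centre of symmetry, so none is chiral.

2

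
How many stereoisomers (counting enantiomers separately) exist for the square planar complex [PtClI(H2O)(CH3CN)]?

The distinct arrangements are (3 in all): (CH3CN/H2O trans, Cl/I trans); (CH3CN/I trans, Cl/H2O trans); (CH3CN/Cl trans, H2O/I trans).
Each arrangement has an internal mirror plane or centre of symmetry, so none is chiral.

3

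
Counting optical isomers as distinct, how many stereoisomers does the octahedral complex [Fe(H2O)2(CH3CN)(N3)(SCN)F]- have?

In an octahedral complex each vertex has one trans partner and four cis neighbours.
Exhaustive case analysis gives 9 geometric isomers.
Of these, 6 lack any improper symmetry element and so occur as enantiomeric pairs, giving 9 + 6 = 15 stereoisomers in total.

15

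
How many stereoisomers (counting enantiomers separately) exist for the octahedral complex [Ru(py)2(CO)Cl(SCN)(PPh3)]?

15

The six octahedral sites form three mutually perpendicular trans pairs.
Systematic enumeration (placing each ligand type in turn and discarding arrangements equivalent by rotation or reflection) gives 9 geometric isomers.
Of these, 6 lack any improper symmetry element and so occur as enantiomeric pairs, giving 9 + 6 = 15 stereoisomers in total.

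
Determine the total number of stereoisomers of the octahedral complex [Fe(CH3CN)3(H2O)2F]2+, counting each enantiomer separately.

The six octahedral sites form three mutually perpendicular trans pairs.
There are 3 geometric isomers: CH3CN mer, H2O trans; CH3CN mer, H2O cis; CH3CN fac, H2O cis.
Each arrangement has an internal mirror plane or centre of symmetry, so none is chiral.

3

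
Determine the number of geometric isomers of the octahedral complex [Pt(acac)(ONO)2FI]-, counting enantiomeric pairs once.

4

The six octahedral sites form three mutually perpendicular trans pairs.
Each acac is bidentate and must span two cis positions.
The distinct arrangements are (4 in all): ONO cis (3 arrangements, 2 chiral); ONO trans.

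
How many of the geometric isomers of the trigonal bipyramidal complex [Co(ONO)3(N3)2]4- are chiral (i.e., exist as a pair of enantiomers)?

In a trigonal bipyramid the two axial positions differ from the three equatorial ones.
Systematic placement gives 3 geometric isomers: N3 both axial; N3 one axial, one equatorial; N3 both equatorial.
Each arrangement has an internal mirror plane or centre of symmetry, so none is chiral.

0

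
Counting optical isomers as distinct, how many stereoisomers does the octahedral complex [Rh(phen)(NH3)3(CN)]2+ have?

2

Each phen is bidentate and must span two cis positions.
Working through the distinct placements yields 2 geometric isomers: NH3 fac; NH3 mer.
Each arrangement has an internal mirror plane or centre of symmetry, so none is chiral.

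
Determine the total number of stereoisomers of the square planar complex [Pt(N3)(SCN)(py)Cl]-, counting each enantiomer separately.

3

A square has two trans pairs of vertices; adjacent vertices are cis.
The distinct arrangements are (3 in all): (Cl/SCN trans, N3/py trans); (Cl/py trans, N3/SCN trans); (Cl/N3 trans, SCN/py trans).
Each arrangement has an internal mirror plane or centre of symmetry, so none is chiral.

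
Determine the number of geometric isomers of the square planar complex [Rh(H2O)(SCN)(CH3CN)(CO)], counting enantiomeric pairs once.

3

A square has two trans pairs of vertices; adjacent vertices are cis.
The distinct arrangements are (3 in all): (CH3CN/H2O trans, CO/SCN trans); (CH3CN/SCN trans, CO/H2O trans); (CH3CN/CO trans, H2O/SCN trans).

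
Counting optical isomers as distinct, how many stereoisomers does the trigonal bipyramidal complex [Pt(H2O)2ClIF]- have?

10

A trigonal bipyramid has two axial and three equatorial sites, which are chemically inequivalent.
Exhaustive case analysis gives 7 geometric isomers.
Of these, 3 lack any improper symmetry element and so occur as enantiomeric pairs, giving 7 + 3 = 10 stereoisomers in total.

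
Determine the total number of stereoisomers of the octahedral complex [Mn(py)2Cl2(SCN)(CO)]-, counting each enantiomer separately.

8

The six octahedral sites form three mutually perpendicular trans pairs.
Systematic placement gives 6 geometric isomers: py trans, Cl cis; py cis, Cl cis (3 arrangements, 2 chiral); py trans, Cl trans; py cis, Cl trans.
Of these, 2 lack any improper symmetry element and so occur as enantiomeric pairs, giving 6 + 2 = 8 stereoisomers in total.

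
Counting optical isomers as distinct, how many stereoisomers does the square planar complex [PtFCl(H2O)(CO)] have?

In a square planar complex each vertex has one trans partner and two cis neighbours.
Systematic placement gives 3 geometric isomers: (CO/F trans, Cl/H2O trans); (CO/H2O trans, Cl/F trans); (CO/Cl trans, F/H2O trans).
Each arrangement has an internal mirror plane or centre of symmetry, so none is chiral.

3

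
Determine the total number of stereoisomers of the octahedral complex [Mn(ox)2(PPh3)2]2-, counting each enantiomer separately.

An octahedron has six vertices in three trans pairs; every non-trans pair is cis.
Each ox is bidentate and must span two cis positions.
The distinct arrangements are (2 in all): PPh3 trans; PPh3 cis (chiral).
One of these lacks any improper symmetry element and so occurs as an enantiomeric pair, giving 2 + 1 = 3 stereoisomers in total.

3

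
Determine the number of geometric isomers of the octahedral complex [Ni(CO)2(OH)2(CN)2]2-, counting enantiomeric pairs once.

In an octahedral complex each vertex has one trans partner and four cis neighbours.
Systematic placement gives 5 geometric isomers: CO trans, OH trans, CN trans; CO cis, OH cis, CN trans; CO cis, OH trans, CN cis; CO cis, OH cis, CN cis (chiral); CO trans, OH cis, CN cis.

5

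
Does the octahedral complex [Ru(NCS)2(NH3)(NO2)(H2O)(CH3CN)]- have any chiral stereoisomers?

yes

Exhaustive case analysis gives 9 geometric isomers.
Of these, 6 lack any improper symmetry element and so occur as enantiomeric pairs, giving 9 + 6 = 15 stereoisomers in total.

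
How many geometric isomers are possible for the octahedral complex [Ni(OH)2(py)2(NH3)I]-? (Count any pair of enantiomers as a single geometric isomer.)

6

In an octahedral complex each vertex has one trans partner and four cis neighbours.
There are 6 geometric isomers: OH trans, py trans; OH cis, py cis (3 arrangements, 2 chiral); OH cis, py trans; OH trans, py cis.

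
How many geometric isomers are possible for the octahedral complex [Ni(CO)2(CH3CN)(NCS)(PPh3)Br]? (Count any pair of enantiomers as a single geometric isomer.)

In an octahedral complex each vertex has one trans partner and four cis neighbours.
Placing the ligands in turn and identifying arrangements related by rotation or reflection leaves 9 distinct geometric isomers.

9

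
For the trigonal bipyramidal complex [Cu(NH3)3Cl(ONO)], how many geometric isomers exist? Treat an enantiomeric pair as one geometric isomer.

There are 4 geometric isomers: Cl axial, ONO equatorial; Cl axial, ONO axial; Cl equatorial, ONO equatorial; Cl equatorial, ONO axial.

4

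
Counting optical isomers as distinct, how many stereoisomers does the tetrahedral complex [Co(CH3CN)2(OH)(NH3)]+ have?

1

Only one geometric arrangement is possible.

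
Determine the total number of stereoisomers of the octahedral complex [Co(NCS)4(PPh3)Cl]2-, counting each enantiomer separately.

2

The six octahedral sites form three mutually perpendicular trans pairs.
Systematic placement gives 2 geometric isomers: PPh3 and Cl mutually cis; PPh3 and Cl mutually trans.
Each arrangement has an internal mirror plane or centre of symmetry, so none is chiral.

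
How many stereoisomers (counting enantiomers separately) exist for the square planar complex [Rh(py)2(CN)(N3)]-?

2

The distinct arrangements are (2 in all): py cis; py trans.
Each arrangement has an internal mirror plane or centre of symmetry, so none is chiral.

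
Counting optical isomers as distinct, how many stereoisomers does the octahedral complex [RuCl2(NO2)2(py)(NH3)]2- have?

The six octahedral sites form three mutually perpendicular trans pairs.
The distinct arrangements are (6 in all): Cl trans, NO2 cis; Cl trans, NO2 trans; Cl cis, NO2 cis (3 arrangements, 2 chiral); Cl cis, NO2 trans.
Of these, 2 lack any improper symmetry element and so occur as enantiomeric pairs, giving 6 + 2 = 8 stereoisomers in total.

8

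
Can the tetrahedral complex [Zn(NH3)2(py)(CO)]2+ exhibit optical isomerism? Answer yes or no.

no

All four vertices of a tetrahedron are equivalent and mutually adjacent, so cis/trans isomerism cannot arise.
Only one geometric arrangement is possible.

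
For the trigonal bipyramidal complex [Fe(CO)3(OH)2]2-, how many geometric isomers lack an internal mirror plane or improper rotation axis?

A trigonal bipyramid has two axial and three equatorial sites, which are chemically inequivalent.
There are 3 geometric isomers: OH both equatorial; OH one axial, one equatorial; OH both axial.
Each arrangement has an internal mirror plane or centre of symmetry, so none is chiral.

0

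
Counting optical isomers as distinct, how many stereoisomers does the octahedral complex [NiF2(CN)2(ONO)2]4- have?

The six octahedral sites form three mutually perpendicular trans pairs.
The distinct arrangements are (5 in all): F trans, CN trans, ONO trans; F cis, CN trans, ONO cis; F cis, CN cis, ONO trans; F cis, CN cis, ONO cis (chiral); F trans, CN cis, ONO cis.
One of these lacks any improper symmetry element and so occurs as an enantiomeric pair, giving 5 + 1 = 6 stereoisomers in total.

6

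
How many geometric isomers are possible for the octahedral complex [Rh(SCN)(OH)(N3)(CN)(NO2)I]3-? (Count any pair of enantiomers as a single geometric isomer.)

Exhaustive case analysis gives 15 geometric isomers.

15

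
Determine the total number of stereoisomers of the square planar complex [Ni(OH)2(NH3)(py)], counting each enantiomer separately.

A square has two trans pairs of vertices; adjacent vertices are cis.
Systematic placement gives 2 geometric isomers: OH cis; OH trans.
Each arrangement has an internal mirror plane or centre of symmetry, so none is chiral.

2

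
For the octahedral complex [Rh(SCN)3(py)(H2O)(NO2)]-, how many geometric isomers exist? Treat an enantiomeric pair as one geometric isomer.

4

The six octahedral sites form three mutually perpendicular trans pairs.
The distinct arrangements are (4 in all): SCN mer (3 arrangements); SCN fac (chiral).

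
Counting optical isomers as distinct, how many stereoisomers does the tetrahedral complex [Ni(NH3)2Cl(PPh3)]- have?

In a tetrahedral complex all four positions are equivalent and every pair of ligands is adjacent — there is no cis/trans distinction.
Only one geometric arrangement is possible.

1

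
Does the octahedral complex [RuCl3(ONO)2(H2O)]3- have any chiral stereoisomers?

no

In an octahedral complex each vertex has one trans partner and four cis neighbours.
The distinct arrangements are (3 in all): Cl mer, ONO trans; Cl mer, ONO cis; Cl fac, ONO cis.
Each arrangement has an internal mirror plane or centre of symmetry, so none is chiral.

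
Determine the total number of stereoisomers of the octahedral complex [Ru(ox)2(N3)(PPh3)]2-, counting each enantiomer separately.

In an octahedral complex each vertex has one trans partner and four cis neighbours.
Each ox is bidentate and must span two cis positions.
Systematic placement gives 2 geometric isomers: N3 and PPh3 mutually trans; N3 and PPh3 mutually cis (chiral).
One of these lacks any improper symmetry element and so occurs as an enantiomeric pair, giving 2 + 1 = 3 stereoisomers in total.

3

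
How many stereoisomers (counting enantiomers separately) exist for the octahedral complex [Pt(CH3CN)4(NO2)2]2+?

2

The six octahedral sites form three mutually perpendicular trans pairs.
Working through the distinct placements yields 2 geometric isomers: NO2 trans; NO2 cis.
Each arrangement has an internal mirror plane or centre of symmetry, so none is chiral.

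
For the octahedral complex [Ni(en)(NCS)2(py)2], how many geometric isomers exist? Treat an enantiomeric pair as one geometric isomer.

3

The six octahedral sites form three mutually perpendicular trans pairs.
Each en is bidentate and must span two cis positions.
Systematic placement gives 3 geometric isomers: NCS trans, py cis; NCS cis, py trans; NCS cis, py cis (chiral).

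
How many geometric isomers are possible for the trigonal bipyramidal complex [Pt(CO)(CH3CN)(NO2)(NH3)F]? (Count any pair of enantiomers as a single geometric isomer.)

A trigonal bipyramid has two axial and three equatorial sites, which are chemically inequivalent.
Placing the ligands in turn and identifying arrangements related by rotation or reflection leaves 10 distinct geometric isomers.

10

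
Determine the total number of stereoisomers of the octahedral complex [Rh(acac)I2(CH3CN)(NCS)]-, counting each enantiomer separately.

In an octahedral complex each vertex has one trans partner and four cis neighbours.
Each acac is bidentate and must span two cis positions.
The distinct arrangements are (4 in all): I cis (3 arrangements, 2 chiral); I trans.
Of these, 2 lack any improper symmetry element and so occur as enantiomeric pairs, giving 4 + 2 = 6 stereoisomers in total.

6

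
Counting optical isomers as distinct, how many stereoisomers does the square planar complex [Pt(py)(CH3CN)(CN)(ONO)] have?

A square has two trans pairs of vertices; adjacent vertices are cis.
There are 3 geometric isomers: (CH3CN/ONO trans, CN/py trans); (CH3CN/py trans, CN/ONO trans); (CH3CN/CN trans, ONO/py trans).
Each arrangement has an internal mirror plane or centre of symmetry, so none is chiral.

3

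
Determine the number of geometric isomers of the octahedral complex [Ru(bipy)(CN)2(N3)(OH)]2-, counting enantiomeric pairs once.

4

The six octahedral sites form three mutually perpendicular trans pairs.
Each bipy is bidentate and must span two cis positions.
There are 4 geometric isomers: CN trans; CN cis (3 arrangements, 2 chiral).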